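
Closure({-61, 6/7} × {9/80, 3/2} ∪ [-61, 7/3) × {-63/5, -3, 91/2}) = ({-61, 6/7} × {9/80, 3/2}) ∪ ([-61, 7/3] × {-63/5, -3, 91/2})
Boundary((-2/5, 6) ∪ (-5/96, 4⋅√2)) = {-2/5, 6}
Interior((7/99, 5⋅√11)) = (7/99, 5⋅√11)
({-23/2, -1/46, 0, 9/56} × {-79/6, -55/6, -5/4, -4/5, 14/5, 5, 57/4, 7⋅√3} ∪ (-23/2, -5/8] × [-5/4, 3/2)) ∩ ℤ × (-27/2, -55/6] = {0} × {-79/6, -55/6}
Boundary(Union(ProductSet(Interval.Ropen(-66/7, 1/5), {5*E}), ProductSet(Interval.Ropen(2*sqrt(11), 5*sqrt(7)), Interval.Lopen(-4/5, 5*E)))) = Union(ProductSet({2*sqrt(11), 5*sqrt(7)}, Interval(-4/5, 5*E)), ProductSet(Interval(-66/7, 1/5), {5*E}), ProductSet(Interval(2*sqrt(11), 5*sqrt(7)), {-4/5, 5*E}))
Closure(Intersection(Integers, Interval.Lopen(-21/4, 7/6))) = Range(-5, 2, 1)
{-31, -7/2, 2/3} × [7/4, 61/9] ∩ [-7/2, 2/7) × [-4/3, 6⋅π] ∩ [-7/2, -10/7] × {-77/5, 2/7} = ∅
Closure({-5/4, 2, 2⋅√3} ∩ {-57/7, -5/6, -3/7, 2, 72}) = {2}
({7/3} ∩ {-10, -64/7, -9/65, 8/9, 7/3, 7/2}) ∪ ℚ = ℚ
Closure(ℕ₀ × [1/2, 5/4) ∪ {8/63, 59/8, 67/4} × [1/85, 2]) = (ℕ₀ × [1/2, 5/4]) ∪ ({8/63, 59/8, 67/4} × [1/85, 2])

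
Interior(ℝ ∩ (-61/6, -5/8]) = (-61/6, -5/8)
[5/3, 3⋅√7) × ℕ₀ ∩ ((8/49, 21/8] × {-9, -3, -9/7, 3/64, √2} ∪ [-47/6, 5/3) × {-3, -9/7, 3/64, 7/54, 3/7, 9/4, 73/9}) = ∅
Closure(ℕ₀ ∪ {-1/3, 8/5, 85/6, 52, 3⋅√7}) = {-1/3, 8/5, 85/6, 3⋅√7} ∪ ℕ₀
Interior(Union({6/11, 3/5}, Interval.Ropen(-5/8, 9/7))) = Interval.open(-5/8, 9/7)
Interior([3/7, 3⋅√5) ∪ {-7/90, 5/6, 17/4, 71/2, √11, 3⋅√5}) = (3/7, 3⋅√5)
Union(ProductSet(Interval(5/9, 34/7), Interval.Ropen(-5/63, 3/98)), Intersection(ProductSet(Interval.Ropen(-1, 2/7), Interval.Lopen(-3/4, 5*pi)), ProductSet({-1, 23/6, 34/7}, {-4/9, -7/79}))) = Union(ProductSet({-1}, {-4/9, -7/79}), ProductSet(Interval(5/9, 34/7), Interval.Ropen(-5/63, 3/98)))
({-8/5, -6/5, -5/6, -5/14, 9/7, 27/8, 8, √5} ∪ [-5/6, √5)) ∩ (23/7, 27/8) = ∅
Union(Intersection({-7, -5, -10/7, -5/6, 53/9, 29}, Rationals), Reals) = Reals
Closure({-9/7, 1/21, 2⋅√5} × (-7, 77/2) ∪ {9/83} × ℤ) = ({9/83} × ℤ) ∪ ({-9/7, 1/21, 2⋅√5} × [-7, 77/2])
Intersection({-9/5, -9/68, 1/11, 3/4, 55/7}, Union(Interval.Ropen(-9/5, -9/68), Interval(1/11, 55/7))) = {-9/5, 1/11, 3/4, 55/7}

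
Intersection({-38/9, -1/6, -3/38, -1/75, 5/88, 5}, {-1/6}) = {-1/6}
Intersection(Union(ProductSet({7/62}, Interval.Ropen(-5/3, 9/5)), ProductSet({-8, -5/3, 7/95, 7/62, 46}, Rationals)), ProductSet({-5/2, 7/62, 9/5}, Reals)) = ProductSet({7/62}, Union(Interval(-5/3, 9/5), Rationals))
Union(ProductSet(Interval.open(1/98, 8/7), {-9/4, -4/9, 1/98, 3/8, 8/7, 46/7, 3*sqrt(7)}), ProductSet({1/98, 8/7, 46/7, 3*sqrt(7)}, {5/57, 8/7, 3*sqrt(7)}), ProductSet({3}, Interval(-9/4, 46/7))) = Union(ProductSet({3}, Interval(-9/4, 46/7)), ProductSet({1/98, 8/7, 46/7, 3*sqrt(7)}, {5/57, 8/7, 3*sqrt(7)}), ProductSet(Interval.open(1/98, 8/7), {-9/4, -4/9, 1/98, 3/8, 8/7, 46/7, 3*sqrt(7)}))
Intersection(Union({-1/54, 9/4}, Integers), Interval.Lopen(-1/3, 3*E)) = Union({-1/54, 9/4}, Range(0, 9, 1))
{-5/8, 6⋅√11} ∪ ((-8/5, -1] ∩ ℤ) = {-1} ∪ {-5/8, 6⋅√11}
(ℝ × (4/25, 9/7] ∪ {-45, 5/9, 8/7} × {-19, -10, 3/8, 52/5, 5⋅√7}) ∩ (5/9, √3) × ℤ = ({8/7} × {-19, -10}) ∪ ((5/9, √3) × {1})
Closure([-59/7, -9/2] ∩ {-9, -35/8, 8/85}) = ∅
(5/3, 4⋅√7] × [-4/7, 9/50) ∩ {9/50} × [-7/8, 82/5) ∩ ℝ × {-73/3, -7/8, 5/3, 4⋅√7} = ∅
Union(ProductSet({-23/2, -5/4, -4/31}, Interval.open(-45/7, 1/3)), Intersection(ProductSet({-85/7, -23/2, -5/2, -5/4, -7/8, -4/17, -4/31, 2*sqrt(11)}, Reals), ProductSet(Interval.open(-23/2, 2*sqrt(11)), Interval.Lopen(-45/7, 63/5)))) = Union(ProductSet({-23/2, -5/4, -4/31}, Interval.open(-45/7, 1/3)), ProductSet({-5/2, -5/4, -7/8, -4/17, -4/31}, Interval.Lopen(-45/7, 63/5)))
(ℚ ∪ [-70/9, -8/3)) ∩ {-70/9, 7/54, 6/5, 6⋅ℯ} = {-70/9, 7/54, 6/5}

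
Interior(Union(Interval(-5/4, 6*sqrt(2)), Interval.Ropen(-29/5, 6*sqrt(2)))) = Interval.open(-29/5, 6*sqrt(2))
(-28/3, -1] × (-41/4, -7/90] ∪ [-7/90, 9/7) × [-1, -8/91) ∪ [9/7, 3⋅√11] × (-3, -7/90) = ((-28/3, -1] × (-41/4, -7/90]) ∪ ([-7/90, 9/7) × [-1, -8/91)) ∪ ([9/7, 3⋅√11] × (-3, -7/90))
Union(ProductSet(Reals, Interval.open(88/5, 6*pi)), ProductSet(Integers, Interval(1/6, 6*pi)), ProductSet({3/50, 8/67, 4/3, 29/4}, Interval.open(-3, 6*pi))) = Union(ProductSet({3/50, 8/67, 4/3, 29/4}, Interval.open(-3, 6*pi)), ProductSet(Integers, Interval(1/6, 6*pi)), ProductSet(Reals, Interval.open(88/5, 6*pi)))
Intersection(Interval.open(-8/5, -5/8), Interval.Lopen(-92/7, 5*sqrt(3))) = Interval.open(-8/5, -5/8)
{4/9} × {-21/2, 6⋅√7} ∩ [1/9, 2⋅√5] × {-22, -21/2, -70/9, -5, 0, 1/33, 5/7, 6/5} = {4/9} × {-21/2}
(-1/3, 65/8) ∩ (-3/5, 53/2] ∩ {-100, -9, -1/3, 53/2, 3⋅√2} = {3⋅√2}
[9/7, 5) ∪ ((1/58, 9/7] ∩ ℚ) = [9/7, 5) ∪ (ℚ ∩ (1/58, 9/7])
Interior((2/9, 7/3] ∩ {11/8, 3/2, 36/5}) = ∅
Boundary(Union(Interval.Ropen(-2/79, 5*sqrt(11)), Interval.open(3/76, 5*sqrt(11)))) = {-2/79, 5*sqrt(11)}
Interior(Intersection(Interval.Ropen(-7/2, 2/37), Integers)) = EmptySet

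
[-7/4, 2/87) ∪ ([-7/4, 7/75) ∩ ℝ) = [-7/4, 7/75)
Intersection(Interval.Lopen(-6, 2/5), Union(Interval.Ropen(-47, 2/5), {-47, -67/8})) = Interval.open(-6, 2/5)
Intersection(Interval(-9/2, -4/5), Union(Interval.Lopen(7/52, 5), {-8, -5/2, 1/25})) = {-5/2}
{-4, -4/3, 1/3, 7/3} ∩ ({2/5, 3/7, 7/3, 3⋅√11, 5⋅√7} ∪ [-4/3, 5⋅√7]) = {-4/3, 1/3, 7/3}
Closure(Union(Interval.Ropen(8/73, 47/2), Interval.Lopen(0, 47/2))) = Interval(0, 47/2)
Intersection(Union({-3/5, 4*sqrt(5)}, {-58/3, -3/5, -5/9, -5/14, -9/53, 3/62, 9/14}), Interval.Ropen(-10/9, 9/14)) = {-3/5, -5/9, -5/14, -9/53, 3/62}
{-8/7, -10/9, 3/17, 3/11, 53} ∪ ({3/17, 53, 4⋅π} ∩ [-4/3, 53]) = {-8/7, -10/9, 3/17, 3/11, 53, 4⋅π}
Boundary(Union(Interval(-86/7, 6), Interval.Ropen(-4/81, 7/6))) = {-86/7, 6}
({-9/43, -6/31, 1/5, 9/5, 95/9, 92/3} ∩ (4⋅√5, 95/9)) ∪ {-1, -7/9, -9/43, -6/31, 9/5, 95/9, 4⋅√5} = {-1, -7/9, -9/43, -6/31, 9/5, 95/9, 4⋅√5}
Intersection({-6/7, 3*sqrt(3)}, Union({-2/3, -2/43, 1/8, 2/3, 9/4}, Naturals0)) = EmptySet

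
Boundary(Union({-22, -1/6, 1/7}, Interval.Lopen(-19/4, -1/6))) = {-22, -19/4, -1/6, 1/7}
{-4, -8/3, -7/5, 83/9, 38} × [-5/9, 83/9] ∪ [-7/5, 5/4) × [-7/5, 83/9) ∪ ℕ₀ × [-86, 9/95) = (ℕ₀ × [-86, 9/95)) ∪ ([-7/5, 5/4) × [-7/5, 83/9)) ∪ ({-4, -8/3, -7/5, 83/9, 38} × [-5/9, 83/9])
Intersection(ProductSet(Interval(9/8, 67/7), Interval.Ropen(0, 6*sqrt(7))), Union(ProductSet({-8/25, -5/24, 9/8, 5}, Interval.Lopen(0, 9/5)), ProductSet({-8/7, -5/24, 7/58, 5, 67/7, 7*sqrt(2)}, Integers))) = Union(ProductSet({9/8, 5}, Interval.Lopen(0, 9/5)), ProductSet({5, 67/7}, Range(0, 16, 1)))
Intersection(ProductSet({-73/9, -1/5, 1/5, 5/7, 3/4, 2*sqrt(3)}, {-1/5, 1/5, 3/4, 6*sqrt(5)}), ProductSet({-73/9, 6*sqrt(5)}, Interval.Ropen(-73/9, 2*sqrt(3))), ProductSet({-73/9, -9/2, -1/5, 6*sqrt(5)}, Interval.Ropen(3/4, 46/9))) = ProductSet({-73/9}, {3/4})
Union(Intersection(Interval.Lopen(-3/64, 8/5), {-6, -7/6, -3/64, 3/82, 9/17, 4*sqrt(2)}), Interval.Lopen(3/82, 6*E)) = Interval(3/82, 6*E)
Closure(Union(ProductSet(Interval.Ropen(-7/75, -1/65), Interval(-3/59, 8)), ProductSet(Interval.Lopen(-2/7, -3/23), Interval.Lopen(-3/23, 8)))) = Union(ProductSet({-2/7, -3/23}, Interval(-3/23, 8)), ProductSet(Interval(-2/7, -3/23), {-3/23, 8}), ProductSet(Interval.Lopen(-2/7, -3/23), Interval.Lopen(-3/23, 8)), ProductSet(Interval(-7/75, -1/65), Interval(-3/59, 8)))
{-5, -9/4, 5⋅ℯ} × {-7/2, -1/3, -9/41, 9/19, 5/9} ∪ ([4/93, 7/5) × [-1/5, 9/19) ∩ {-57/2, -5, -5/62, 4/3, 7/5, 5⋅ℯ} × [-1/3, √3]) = ({4/3} × [-1/5, 9/19)) ∪ ({-5, -9/4, 5⋅ℯ} × {-7/2, -1/3, -9/41, 9/19, 5/9})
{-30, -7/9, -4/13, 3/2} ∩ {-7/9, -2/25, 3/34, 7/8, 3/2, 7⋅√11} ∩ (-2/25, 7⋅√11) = {3/2}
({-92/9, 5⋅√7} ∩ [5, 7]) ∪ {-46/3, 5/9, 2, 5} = {-46/3, 5/9, 2, 5}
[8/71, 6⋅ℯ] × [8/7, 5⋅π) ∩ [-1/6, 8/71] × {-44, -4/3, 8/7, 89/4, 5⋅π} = {8/71} × {8/7}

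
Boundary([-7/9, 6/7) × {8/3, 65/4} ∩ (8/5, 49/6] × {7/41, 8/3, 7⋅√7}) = ∅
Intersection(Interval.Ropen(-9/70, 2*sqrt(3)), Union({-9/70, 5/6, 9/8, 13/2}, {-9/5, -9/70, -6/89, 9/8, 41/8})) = {-9/70, -6/89, 5/6, 9/8}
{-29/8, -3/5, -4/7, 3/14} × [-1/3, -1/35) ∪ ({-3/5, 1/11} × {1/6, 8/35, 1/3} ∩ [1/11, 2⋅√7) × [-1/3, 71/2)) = ({1/11} × {1/6, 8/35, 1/3}) ∪ ({-29/8, -3/5, -4/7, 3/14} × [-1/3, -1/35))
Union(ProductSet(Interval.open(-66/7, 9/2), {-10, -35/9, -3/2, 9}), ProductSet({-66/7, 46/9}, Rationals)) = Union(ProductSet({-66/7, 46/9}, Rationals), ProductSet(Interval.open(-66/7, 9/2), {-10, -35/9, -3/2, 9}))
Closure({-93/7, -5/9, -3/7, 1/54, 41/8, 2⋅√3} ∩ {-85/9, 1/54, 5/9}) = {1/54}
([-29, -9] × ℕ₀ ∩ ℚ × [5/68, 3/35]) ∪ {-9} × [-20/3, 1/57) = {-9} × [-20/3, 1/57)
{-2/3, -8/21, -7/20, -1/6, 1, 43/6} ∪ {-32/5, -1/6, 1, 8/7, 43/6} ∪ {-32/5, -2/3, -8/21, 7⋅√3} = {-32/5, -2/3, -8/21, -7/20, -1/6, 1, 8/7, 43/6, 7⋅√3}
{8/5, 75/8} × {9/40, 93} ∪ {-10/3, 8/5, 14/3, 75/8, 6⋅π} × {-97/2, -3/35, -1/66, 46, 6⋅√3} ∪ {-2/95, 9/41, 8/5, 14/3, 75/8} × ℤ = ({8/5, 75/8} × {9/40, 93}) ∪ ({-2/95, 9/41, 8/5, 14/3, 75/8} × ℤ) ∪ ({-10/3, 8/5, 14/3, 75/8, 6⋅π} × {-97/2, -3/35, -1/66, 46, 6⋅√3})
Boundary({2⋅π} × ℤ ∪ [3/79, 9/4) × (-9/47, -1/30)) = ({2⋅π} × ℤ) ∪ ({3/79, 9/4} × [-9/47, -1/30]) ∪ ([3/79, 9/4] × {-9/47, -1/30})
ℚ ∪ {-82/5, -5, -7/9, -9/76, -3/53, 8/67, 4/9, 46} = ℚ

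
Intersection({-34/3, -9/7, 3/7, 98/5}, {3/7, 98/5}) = {3/7, 98/5}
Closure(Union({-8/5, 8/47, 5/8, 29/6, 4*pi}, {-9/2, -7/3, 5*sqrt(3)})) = {-9/2, -7/3, -8/5, 8/47, 5/8, 29/6, 5*sqrt(3), 4*pi}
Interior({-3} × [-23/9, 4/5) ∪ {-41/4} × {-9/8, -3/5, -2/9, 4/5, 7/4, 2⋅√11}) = ∅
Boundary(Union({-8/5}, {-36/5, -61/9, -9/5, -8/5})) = {-36/5, -61/9, -9/5, -8/5}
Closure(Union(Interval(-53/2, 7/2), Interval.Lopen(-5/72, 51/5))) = Interval(-53/2, 51/5)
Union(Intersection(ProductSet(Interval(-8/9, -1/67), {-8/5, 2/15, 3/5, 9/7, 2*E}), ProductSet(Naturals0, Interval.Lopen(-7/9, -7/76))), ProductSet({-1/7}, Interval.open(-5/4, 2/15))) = ProductSet({-1/7}, Interval.open(-5/4, 2/15))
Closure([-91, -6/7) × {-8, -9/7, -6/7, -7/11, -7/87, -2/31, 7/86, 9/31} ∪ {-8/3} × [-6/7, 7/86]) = ({-8/3} × [-6/7, 7/86]) ∪ ([-91, -6/7] × {-8, -9/7, -6/7, -7/11, -7/87, -2/31, 7/86, 9/31})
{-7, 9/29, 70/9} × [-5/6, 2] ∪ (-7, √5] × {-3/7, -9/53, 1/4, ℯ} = ({-7, 9/29, 70/9} × [-5/6, 2]) ∪ ((-7, √5] × {-3/7, -9/53, 1/4, ℯ})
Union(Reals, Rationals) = Reals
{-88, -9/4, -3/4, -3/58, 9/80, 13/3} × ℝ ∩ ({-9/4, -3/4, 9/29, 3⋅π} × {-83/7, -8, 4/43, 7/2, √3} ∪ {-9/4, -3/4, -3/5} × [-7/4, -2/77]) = {-9/4, -3/4} × ({-83/7, -8, 4/43, 7/2, √3} ∪ [-7/4, -2/77])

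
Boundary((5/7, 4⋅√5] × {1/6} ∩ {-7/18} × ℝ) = ∅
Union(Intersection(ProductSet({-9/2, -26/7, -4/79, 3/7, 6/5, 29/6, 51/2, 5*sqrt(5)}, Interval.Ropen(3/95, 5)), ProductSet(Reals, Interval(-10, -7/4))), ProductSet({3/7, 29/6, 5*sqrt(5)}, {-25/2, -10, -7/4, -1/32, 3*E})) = ProductSet({3/7, 29/6, 5*sqrt(5)}, {-25/2, -10, -7/4, -1/32, 3*E})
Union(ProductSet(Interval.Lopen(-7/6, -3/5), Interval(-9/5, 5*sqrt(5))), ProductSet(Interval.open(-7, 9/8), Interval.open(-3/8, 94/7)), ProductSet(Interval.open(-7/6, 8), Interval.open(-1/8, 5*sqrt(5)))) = Union(ProductSet(Interval.open(-7, 9/8), Interval.open(-3/8, 94/7)), ProductSet(Interval.Lopen(-7/6, -3/5), Interval(-9/5, 5*sqrt(5))), ProductSet(Interval.open(-7/6, 8), Interval.open(-1/8, 5*sqrt(5))))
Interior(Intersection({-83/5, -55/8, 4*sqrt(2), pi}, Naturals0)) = EmptySet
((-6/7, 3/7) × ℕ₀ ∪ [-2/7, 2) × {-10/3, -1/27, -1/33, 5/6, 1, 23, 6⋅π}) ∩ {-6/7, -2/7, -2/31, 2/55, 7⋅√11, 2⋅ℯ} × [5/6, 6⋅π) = {-2/7, -2/31, 2/55} × ({5/6} ∪ {1, 2, …, 18})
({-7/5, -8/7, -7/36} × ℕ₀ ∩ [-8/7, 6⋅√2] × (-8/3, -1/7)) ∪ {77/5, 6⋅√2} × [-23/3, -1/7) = {77/5, 6⋅√2} × [-23/3, -1/7)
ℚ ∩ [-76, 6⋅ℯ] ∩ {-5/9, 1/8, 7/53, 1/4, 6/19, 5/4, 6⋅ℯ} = {-5/9, 1/8, 7/53, 1/4, 6/19, 5/4}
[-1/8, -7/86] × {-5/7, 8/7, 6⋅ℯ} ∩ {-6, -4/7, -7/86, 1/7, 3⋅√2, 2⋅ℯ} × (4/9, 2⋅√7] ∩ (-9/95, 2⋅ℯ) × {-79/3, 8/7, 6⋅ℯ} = {-7/86} × {8/7}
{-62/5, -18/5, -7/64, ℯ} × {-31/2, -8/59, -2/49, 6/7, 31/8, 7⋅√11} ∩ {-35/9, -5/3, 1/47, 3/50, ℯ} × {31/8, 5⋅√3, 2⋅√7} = {ℯ} × {31/8}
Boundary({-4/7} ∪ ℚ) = ℝ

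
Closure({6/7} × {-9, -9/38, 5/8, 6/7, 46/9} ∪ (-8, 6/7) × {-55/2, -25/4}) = ({6/7} × {-9, -9/38, 5/8, 6/7, 46/9}) ∪ ([-8, 6/7] × {-55/2, -25/4})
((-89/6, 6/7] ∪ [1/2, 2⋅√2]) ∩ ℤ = {-14, -13, …, 2}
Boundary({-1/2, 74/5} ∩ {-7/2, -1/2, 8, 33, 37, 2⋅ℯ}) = {-1/2}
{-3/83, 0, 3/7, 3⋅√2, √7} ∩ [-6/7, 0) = {-3/83}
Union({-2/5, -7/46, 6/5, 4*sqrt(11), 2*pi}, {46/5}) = {-2/5, -7/46, 6/5, 46/5, 4*sqrt(11), 2*pi}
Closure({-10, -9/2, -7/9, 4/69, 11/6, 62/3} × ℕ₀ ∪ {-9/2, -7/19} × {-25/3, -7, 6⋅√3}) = ({-10, -9/2, -7/9, 4/69, 11/6, 62/3} × ℕ₀) ∪ ({-9/2, -7/19} × {-25/3, -7, 6⋅√3})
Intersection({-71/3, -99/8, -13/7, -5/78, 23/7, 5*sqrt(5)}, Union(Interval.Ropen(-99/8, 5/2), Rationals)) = {-71/3, -99/8, -13/7, -5/78, 23/7}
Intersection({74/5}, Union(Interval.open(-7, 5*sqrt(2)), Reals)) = {74/5}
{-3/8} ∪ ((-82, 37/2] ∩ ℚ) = ℚ ∩ (-82, 37/2]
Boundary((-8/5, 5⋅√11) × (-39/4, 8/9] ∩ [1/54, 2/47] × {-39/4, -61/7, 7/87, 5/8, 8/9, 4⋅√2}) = [1/54, 2/47] × {-61/7, 7/87, 5/8, 8/9}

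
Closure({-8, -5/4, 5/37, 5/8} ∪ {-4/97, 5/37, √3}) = {-8, -5/4, -4/97, 5/37, 5/8, √3}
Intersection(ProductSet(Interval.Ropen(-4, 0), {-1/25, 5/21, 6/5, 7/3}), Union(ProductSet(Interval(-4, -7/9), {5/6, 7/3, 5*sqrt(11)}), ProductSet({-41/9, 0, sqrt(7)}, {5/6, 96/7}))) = ProductSet(Interval(-4, -7/9), {7/3})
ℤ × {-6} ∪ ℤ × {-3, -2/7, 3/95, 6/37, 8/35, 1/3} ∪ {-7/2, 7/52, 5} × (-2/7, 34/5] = ({-7/2, 7/52, 5} × (-2/7, 34/5]) ∪ (ℤ × {-6, -3, -2/7, 3/95, 6/37, 8/35, 1/3})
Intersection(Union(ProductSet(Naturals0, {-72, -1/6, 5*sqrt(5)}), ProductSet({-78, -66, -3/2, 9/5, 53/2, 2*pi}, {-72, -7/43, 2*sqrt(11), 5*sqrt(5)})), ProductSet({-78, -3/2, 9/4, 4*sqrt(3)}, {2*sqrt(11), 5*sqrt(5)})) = ProductSet({-78, -3/2}, {2*sqrt(11), 5*sqrt(5)})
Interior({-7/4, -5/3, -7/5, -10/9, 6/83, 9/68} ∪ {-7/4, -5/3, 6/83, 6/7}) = ∅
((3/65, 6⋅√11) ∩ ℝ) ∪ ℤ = ℤ ∪ (3/65, 6⋅√11)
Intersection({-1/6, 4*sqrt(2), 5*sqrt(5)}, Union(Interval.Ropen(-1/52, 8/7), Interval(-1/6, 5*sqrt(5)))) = {-1/6, 4*sqrt(2), 5*sqrt(5)}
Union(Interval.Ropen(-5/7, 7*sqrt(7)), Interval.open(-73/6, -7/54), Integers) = Union(Integers, Interval.open(-73/6, 7*sqrt(7)))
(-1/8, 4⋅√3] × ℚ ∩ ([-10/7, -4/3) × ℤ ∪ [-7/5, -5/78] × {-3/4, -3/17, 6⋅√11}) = (-1/8, -5/78] × {-3/4, -3/17}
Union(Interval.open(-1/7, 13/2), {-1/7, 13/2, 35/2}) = Union({35/2}, Interval(-1/7, 13/2))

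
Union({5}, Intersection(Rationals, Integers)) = Integers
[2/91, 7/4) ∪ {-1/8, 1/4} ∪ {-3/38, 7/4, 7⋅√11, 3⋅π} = {-1/8, -3/38, 7⋅√11, 3⋅π} ∪ [2/91, 7/4]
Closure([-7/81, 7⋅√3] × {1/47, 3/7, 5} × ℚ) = [-7/81, 7⋅√3] × {1/47, 3/7, 5} × ℝ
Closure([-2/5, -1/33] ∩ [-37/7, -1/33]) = [-2/5, -1/33]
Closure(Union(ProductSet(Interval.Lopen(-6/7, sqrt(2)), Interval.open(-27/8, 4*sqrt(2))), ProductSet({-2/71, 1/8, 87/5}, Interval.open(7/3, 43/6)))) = Union(ProductSet({87/5}, Interval(7/3, 43/6)), ProductSet({-6/7, sqrt(2)}, Interval(-27/8, 4*sqrt(2))), ProductSet({-2/71, 1/8, 87/5}, Interval.Lopen(7/3, 43/6)), ProductSet(Interval(-6/7, sqrt(2)), {-27/8, 4*sqrt(2)}), ProductSet(Interval.Lopen(-6/7, sqrt(2)), Interval.open(-27/8, 4*sqrt(2))))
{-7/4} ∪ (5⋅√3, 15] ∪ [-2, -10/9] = [-2, -10/9] ∪ (5⋅√3, 15]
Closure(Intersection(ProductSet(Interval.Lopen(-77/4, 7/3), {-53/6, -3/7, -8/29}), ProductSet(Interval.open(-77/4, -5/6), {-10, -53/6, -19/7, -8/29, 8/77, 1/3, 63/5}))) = ProductSet(Interval(-77/4, -5/6), {-53/6, -8/29})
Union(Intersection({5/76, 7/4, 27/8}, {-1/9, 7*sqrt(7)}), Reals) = Reals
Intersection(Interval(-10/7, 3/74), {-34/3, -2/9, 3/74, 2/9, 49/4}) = {-2/9, 3/74}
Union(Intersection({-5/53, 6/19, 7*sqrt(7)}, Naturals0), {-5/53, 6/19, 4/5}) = {-5/53, 6/19, 4/5}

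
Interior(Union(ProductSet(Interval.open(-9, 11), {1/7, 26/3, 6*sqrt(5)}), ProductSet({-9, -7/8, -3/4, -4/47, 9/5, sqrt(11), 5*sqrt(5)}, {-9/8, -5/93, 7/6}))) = EmptySet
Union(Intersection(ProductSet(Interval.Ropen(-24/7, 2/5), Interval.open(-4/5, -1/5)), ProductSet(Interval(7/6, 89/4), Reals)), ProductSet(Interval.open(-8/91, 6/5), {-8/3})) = ProductSet(Interval.open(-8/91, 6/5), {-8/3})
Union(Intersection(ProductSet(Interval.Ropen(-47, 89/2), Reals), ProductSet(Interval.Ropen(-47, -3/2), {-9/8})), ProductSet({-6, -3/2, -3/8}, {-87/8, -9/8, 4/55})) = Union(ProductSet({-6, -3/2, -3/8}, {-87/8, -9/8, 4/55}), ProductSet(Interval.Ropen(-47, -3/2), {-9/8}))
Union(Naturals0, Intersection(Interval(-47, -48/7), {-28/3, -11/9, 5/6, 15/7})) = Union({-28/3}, Naturals0)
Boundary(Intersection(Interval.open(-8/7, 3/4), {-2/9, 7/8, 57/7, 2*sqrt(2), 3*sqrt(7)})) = {-2/9}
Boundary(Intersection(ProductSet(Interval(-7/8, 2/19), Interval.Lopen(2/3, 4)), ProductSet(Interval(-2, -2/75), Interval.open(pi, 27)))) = Union(ProductSet({-7/8, -2/75}, Interval(pi, 4)), ProductSet(Interval(-7/8, -2/75), {4, pi}))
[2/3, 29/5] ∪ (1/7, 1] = (1/7, 29/5]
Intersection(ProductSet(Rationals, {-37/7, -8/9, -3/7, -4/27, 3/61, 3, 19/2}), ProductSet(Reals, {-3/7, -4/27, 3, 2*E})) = ProductSet(Rationals, {-3/7, -4/27, 3})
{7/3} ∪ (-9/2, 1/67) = (-9/2, 1/67) ∪ {7/3}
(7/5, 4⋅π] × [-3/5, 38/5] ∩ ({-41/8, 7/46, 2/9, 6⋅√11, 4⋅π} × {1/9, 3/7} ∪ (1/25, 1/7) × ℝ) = {4⋅π} × {1/9, 3/7}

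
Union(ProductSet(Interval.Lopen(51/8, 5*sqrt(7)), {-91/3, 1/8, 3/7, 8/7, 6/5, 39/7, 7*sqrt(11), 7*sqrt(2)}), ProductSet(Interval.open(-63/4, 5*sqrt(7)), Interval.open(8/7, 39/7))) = Union(ProductSet(Interval.open(-63/4, 5*sqrt(7)), Interval.open(8/7, 39/7)), ProductSet(Interval.Lopen(51/8, 5*sqrt(7)), {-91/3, 1/8, 3/7, 8/7, 6/5, 39/7, 7*sqrt(11), 7*sqrt(2)}))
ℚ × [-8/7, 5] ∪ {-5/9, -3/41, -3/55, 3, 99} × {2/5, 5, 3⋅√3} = (ℚ × [-8/7, 5]) ∪ ({-5/9, -3/41, -3/55, 3, 99} × {2/5, 5, 3⋅√3})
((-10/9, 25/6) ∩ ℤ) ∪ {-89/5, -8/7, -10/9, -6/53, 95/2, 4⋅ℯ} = {-89/5, -8/7, -10/9, -6/53, 95/2, 4⋅ℯ} ∪ {-1, 0, …, 4}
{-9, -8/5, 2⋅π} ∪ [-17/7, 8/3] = {-9, 2⋅π} ∪ [-17/7, 8/3]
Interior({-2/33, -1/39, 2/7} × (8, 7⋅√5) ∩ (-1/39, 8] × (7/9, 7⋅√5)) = ∅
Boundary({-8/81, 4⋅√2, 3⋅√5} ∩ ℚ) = {-8/81}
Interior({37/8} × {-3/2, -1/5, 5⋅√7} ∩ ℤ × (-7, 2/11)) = ∅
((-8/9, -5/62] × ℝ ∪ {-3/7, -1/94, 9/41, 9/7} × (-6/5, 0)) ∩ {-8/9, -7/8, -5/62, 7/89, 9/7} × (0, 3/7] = {-7/8, -5/62} × (0, 3/7]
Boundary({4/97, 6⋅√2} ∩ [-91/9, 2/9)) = {4/97}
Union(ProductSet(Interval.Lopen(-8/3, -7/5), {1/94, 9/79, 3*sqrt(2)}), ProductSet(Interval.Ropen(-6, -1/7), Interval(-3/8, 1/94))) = Union(ProductSet(Interval.Ropen(-6, -1/7), Interval(-3/8, 1/94)), ProductSet(Interval.Lopen(-8/3, -7/5), {1/94, 9/79, 3*sqrt(2)}))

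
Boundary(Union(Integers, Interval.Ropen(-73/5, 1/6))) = Union(Complement(Integers, Interval.open(-73/5, 1/6)), {-73/5, 1/6})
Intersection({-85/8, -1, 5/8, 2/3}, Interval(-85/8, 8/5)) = {-85/8, -1, 5/8, 2/3}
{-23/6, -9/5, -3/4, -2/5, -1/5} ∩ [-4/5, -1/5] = {-3/4, -2/5, -1/5}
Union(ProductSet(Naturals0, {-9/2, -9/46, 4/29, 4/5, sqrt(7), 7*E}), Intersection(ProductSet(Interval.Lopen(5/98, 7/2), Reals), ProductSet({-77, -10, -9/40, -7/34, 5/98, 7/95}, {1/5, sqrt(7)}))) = Union(ProductSet({7/95}, {1/5, sqrt(7)}), ProductSet(Naturals0, {-9/2, -9/46, 4/29, 4/5, sqrt(7), 7*E}))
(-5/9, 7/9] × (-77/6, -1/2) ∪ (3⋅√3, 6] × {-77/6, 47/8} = ((-5/9, 7/9] × (-77/6, -1/2)) ∪ ((3⋅√3, 6] × {-77/6, 47/8})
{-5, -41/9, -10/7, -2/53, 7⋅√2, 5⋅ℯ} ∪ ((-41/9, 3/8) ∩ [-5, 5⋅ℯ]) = {-5, 7⋅√2, 5⋅ℯ} ∪ [-41/9, 3/8)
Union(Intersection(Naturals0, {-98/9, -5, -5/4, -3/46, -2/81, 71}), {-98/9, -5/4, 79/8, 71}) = {-98/9, -5/4, 79/8, 71}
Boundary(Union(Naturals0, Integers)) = Integers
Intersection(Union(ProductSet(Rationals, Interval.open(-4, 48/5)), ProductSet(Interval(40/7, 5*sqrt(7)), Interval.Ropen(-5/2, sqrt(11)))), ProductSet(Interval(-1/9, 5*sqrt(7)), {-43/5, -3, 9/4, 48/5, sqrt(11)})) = Union(ProductSet(Intersection(Interval(-1/9, 5*sqrt(7)), Rationals), {-3, 9/4, sqrt(11)}), ProductSet(Interval(40/7, 5*sqrt(7)), {9/4}))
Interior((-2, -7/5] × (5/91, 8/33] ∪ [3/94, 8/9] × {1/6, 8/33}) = (-2, -7/5) × (5/91, 8/33)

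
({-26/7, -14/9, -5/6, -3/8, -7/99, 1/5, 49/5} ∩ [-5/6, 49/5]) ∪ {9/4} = {-5/6, -3/8, -7/99, 1/5, 9/4, 49/5}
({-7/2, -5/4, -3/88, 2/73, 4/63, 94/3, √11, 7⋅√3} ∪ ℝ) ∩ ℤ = ℤ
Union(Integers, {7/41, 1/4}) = Union({7/41, 1/4}, Integers)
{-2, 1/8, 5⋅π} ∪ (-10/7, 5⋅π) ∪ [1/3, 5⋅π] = {-2} ∪ (-10/7, 5⋅π]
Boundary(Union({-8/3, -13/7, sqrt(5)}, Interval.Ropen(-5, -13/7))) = {-5, -13/7, sqrt(5)}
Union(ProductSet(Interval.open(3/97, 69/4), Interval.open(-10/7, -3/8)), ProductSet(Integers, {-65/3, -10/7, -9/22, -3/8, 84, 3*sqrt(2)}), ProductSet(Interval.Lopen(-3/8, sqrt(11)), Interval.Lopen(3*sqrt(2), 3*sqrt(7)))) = Union(ProductSet(Integers, {-65/3, -10/7, -9/22, -3/8, 84, 3*sqrt(2)}), ProductSet(Interval.Lopen(-3/8, sqrt(11)), Interval.Lopen(3*sqrt(2), 3*sqrt(7))), ProductSet(Interval.open(3/97, 69/4), Interval.open(-10/7, -3/8)))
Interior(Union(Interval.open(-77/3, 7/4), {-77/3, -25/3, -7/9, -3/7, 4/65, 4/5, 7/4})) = Interval.open(-77/3, 7/4)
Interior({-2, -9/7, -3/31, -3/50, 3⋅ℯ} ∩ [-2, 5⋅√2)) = ∅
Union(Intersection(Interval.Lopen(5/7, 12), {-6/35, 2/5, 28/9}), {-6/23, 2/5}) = {-6/23, 2/5, 28/9}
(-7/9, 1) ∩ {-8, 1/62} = {1/62}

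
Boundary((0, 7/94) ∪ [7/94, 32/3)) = {0, 32/3}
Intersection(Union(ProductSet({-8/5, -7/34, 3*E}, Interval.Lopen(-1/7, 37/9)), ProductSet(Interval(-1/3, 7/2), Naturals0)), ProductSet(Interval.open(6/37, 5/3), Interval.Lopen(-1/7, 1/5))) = ProductSet(Interval.open(6/37, 5/3), Range(0, 1, 1))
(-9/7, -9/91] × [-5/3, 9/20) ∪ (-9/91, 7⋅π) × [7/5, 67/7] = ((-9/7, -9/91] × [-5/3, 9/20)) ∪ ((-9/91, 7⋅π) × [7/5, 67/7])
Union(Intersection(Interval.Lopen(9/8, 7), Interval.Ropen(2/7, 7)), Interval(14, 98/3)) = Union(Interval.open(9/8, 7), Interval(14, 98/3))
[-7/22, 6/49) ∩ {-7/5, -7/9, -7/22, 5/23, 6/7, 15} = {-7/22}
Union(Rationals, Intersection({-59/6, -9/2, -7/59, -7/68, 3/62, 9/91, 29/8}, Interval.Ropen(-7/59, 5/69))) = Rationals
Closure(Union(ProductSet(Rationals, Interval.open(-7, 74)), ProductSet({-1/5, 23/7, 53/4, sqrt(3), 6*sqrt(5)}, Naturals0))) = Union(ProductSet({-1/5, 23/7, 53/4, sqrt(3), 6*sqrt(5)}, Naturals0), ProductSet(Reals, Interval(-7, 74)))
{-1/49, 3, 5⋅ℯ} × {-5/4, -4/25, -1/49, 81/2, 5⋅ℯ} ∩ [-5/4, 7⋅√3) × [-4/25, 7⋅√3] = {-1/49, 3} × {-4/25, -1/49}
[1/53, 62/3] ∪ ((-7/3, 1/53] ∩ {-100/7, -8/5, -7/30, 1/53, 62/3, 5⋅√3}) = {-8/5, -7/30} ∪ [1/53, 62/3]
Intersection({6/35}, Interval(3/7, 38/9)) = EmptySet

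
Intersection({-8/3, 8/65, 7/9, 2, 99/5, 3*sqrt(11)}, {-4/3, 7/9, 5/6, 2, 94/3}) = {7/9, 2}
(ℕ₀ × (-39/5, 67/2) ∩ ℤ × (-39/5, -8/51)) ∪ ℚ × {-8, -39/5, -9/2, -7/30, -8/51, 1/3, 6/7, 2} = (ℕ₀ × (-39/5, -8/51)) ∪ (ℚ × {-8, -39/5, -9/2, -7/30, -8/51, 1/3, 6/7, 2})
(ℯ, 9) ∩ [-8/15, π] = (ℯ, π]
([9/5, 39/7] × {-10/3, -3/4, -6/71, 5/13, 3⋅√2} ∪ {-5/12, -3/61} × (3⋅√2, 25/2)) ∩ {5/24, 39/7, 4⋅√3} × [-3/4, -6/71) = {39/7} × {-3/4}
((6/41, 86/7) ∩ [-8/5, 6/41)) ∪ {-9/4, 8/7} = {-9/4, 8/7}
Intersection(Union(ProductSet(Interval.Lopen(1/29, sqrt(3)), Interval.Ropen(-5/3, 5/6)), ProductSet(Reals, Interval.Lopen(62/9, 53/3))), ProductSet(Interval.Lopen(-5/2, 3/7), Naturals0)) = Union(ProductSet(Interval.Lopen(-5/2, 3/7), Range(7, 18, 1)), ProductSet(Interval.Lopen(1/29, 3/7), Range(0, 1, 1)))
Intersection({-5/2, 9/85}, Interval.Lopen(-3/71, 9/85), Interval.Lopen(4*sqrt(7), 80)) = EmptySet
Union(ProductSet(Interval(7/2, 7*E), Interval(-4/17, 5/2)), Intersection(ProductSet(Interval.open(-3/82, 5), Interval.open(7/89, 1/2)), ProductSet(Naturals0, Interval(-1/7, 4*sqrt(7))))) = Union(ProductSet(Interval(7/2, 7*E), Interval(-4/17, 5/2)), ProductSet(Range(0, 5, 1), Interval.open(7/89, 1/2)))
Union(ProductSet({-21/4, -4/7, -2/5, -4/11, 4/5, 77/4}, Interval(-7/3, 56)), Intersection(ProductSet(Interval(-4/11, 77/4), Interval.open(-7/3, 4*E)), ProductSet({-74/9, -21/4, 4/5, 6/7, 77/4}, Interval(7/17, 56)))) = Union(ProductSet({4/5, 6/7, 77/4}, Interval.Ropen(7/17, 4*E)), ProductSet({-21/4, -4/7, -2/5, -4/11, 4/5, 77/4}, Interval(-7/3, 56)))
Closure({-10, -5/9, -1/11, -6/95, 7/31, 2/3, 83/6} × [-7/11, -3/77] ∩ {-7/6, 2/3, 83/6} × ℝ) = {2/3, 83/6} × [-7/11, -3/77]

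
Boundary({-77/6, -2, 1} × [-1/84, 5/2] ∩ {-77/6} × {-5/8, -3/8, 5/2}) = {-77/6} × {5/2}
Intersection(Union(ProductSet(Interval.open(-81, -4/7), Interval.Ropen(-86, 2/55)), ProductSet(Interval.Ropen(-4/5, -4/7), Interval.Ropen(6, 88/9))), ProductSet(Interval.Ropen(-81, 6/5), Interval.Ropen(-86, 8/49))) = ProductSet(Interval.open(-81, -4/7), Interval.Ropen(-86, 2/55))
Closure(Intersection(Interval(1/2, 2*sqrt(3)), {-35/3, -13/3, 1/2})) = {1/2}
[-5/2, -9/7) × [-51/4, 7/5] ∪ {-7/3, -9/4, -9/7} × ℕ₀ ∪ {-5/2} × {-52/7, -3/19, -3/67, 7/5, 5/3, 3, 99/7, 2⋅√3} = ({-7/3, -9/4, -9/7} × ℕ₀) ∪ ([-5/2, -9/7) × [-51/4, 7/5]) ∪ ({-5/2} × {-52/7, -3/19, -3/67, 7/5, 5/3, 3, 99/7, 2⋅√3})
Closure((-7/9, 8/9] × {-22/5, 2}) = [-7/9, 8/9] × {-22/5, 2}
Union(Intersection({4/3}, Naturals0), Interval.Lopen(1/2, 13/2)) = Interval.Lopen(1/2, 13/2)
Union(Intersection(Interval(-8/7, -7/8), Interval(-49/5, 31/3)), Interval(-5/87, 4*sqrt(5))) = Union(Interval(-8/7, -7/8), Interval(-5/87, 4*sqrt(5)))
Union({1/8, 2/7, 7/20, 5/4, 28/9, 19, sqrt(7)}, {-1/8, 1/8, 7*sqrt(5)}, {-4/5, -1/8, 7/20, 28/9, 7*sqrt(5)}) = {-4/5, -1/8, 1/8, 2/7, 7/20, 5/4, 28/9, 19, 7*sqrt(5), sqrt(7)}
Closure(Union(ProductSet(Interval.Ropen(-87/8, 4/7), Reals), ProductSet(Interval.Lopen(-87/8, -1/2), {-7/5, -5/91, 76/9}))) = ProductSet(Interval(-87/8, 4/7), Reals)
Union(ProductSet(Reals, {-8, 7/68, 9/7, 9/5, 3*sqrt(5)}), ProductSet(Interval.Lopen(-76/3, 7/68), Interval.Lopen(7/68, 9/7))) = Union(ProductSet(Interval.Lopen(-76/3, 7/68), Interval.Lopen(7/68, 9/7)), ProductSet(Reals, {-8, 7/68, 9/7, 9/5, 3*sqrt(5)}))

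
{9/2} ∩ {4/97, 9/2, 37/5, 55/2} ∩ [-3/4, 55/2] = {9/2}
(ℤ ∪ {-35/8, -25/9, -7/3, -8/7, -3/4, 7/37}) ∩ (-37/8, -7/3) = {-35/8, -25/9} ∪ {-4, -3}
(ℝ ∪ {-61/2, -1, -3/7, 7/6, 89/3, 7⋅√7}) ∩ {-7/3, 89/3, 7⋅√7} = {-7/3, 89/3, 7⋅√7}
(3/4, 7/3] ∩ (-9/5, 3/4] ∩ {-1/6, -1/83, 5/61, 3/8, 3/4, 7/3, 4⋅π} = ∅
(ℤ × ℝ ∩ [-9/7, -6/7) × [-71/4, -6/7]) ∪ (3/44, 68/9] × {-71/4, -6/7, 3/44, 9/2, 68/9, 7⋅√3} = ({-1} × [-71/4, -6/7]) ∪ ((3/44, 68/9] × {-71/4, -6/7, 3/44, 9/2, 68/9, 7⋅√3})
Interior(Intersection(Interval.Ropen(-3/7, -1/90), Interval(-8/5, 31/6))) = Interval.open(-3/7, -1/90)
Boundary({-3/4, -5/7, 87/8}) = {-3/4, -5/7, 87/8}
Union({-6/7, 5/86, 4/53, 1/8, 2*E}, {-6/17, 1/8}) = {-6/7, -6/17, 5/86, 4/53, 1/8, 2*E}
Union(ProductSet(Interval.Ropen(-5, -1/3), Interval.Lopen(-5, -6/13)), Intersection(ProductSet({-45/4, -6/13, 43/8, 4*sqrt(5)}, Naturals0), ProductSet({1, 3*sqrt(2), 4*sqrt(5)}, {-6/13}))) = ProductSet(Interval.Ropen(-5, -1/3), Interval.Lopen(-5, -6/13))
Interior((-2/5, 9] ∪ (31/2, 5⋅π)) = (-2/5, 9) ∪ (31/2, 5⋅π)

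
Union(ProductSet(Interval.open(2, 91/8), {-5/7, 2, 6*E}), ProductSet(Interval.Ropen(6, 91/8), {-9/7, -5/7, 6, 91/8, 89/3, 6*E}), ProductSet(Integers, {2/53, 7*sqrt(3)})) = Union(ProductSet(Integers, {2/53, 7*sqrt(3)}), ProductSet(Interval.open(2, 91/8), {-5/7, 2, 6*E}), ProductSet(Interval.Ropen(6, 91/8), {-9/7, -5/7, 6, 91/8, 89/3, 6*E}))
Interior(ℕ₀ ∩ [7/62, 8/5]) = ∅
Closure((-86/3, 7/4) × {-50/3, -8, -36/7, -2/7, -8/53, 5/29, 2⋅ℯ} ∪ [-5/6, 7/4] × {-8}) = [-86/3, 7/4] × {-50/3, -8, -36/7, -2/7, -8/53, 5/29, 2⋅ℯ}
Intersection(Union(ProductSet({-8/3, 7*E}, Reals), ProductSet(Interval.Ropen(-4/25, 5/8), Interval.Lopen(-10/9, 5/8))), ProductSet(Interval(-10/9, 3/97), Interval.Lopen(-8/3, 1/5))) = ProductSet(Interval(-4/25, 3/97), Interval.Lopen(-10/9, 1/5))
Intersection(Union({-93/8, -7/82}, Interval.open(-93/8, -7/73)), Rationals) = Union({-7/82}, Intersection(Interval.Ropen(-93/8, -7/73), Rationals))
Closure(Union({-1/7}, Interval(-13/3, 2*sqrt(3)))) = Interval(-13/3, 2*sqrt(3))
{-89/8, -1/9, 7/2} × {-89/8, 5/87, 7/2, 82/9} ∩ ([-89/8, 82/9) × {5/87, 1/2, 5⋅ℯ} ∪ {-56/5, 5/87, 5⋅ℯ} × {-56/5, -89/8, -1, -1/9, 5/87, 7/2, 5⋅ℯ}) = {-89/8, -1/9, 7/2} × {5/87}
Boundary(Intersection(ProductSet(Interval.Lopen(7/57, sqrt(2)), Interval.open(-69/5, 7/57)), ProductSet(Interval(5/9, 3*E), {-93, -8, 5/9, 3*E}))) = ProductSet(Interval(5/9, sqrt(2)), {-8})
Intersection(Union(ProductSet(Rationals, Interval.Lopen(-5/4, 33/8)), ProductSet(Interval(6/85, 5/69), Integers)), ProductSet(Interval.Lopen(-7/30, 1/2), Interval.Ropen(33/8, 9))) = Union(ProductSet(Intersection(Interval.Lopen(-7/30, 1/2), Rationals), {33/8}), ProductSet(Interval(6/85, 5/69), Range(5, 9, 1)))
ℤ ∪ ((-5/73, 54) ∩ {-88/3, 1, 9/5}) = ℤ ∪ {9/5}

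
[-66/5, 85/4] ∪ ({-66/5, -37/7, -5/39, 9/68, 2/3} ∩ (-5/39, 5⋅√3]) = [-66/5, 85/4]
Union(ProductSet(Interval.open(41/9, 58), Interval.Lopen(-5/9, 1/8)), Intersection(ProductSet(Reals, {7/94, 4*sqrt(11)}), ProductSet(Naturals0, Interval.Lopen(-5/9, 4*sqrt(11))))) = Union(ProductSet(Interval.open(41/9, 58), Interval.Lopen(-5/9, 1/8)), ProductSet(Naturals0, {7/94, 4*sqrt(11)}))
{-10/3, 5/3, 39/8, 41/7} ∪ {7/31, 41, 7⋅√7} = {-10/3, 7/31, 5/3, 39/8, 41/7, 41, 7⋅√7}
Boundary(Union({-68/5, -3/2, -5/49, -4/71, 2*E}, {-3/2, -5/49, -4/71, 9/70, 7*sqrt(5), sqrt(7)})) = {-68/5, -3/2, -5/49, -4/71, 9/70, 7*sqrt(5), sqrt(7), 2*E}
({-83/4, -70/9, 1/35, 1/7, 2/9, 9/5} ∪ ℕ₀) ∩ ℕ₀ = ℕ₀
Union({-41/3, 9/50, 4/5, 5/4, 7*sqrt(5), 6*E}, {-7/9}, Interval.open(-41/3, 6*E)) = Interval(-41/3, 6*E)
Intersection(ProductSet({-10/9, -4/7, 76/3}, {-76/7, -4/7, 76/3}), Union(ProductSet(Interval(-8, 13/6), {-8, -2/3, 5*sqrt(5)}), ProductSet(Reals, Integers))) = EmptySet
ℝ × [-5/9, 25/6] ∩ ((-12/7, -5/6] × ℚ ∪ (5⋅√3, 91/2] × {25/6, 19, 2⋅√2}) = ((-12/7, -5/6] × (ℚ ∩ [-5/9, 25/6])) ∪ ((5⋅√3, 91/2] × {25/6, 2⋅√2})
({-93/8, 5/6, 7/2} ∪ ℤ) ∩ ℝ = ℤ ∪ {-93/8, 5/6, 7/2}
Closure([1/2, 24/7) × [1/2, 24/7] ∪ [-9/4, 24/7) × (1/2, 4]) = ({-9/4, 24/7} × [1/2, 4]) ∪ ([-9/4, 24/7] × {1/2, 4}) ∪ ([-9/4, 24/7) × (1/2, 4]) ∪ ([1/2, 24/7) × [1/2, 24/7])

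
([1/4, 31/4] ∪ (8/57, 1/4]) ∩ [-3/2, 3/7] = (8/57, 3/7]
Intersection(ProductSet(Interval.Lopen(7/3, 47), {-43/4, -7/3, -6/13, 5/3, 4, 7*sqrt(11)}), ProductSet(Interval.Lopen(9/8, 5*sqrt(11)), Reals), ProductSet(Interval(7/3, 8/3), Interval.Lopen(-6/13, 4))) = ProductSet(Interval.Lopen(7/3, 8/3), {5/3, 4})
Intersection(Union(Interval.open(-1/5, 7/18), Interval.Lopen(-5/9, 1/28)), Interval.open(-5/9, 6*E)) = Interval.open(-5/9, 7/18)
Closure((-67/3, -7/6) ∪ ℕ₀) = [-67/3, -7/6] ∪ ℕ₀ ∪ (ℕ₀ \ (-67/3, -7/6))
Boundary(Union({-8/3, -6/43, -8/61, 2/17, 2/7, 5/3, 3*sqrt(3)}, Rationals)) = Reals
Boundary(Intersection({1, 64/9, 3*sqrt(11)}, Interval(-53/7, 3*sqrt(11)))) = {1, 64/9, 3*sqrt(11)}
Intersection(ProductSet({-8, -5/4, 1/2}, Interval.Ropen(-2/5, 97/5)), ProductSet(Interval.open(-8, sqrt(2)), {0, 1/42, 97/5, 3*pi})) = ProductSet({-5/4, 1/2}, {0, 1/42, 3*pi})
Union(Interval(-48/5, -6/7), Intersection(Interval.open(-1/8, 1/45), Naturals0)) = Union(Interval(-48/5, -6/7), Range(0, 1, 1))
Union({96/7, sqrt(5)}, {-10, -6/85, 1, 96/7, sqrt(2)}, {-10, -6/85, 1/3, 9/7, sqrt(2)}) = {-10, -6/85, 1/3, 1, 9/7, 96/7, sqrt(2), sqrt(5)}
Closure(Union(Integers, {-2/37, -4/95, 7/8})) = Union({-2/37, -4/95, 7/8}, Integers)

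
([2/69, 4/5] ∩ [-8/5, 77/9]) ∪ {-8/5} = {-8/5} ∪ [2/69, 4/5]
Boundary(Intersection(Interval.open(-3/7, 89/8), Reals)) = {-3/7, 89/8}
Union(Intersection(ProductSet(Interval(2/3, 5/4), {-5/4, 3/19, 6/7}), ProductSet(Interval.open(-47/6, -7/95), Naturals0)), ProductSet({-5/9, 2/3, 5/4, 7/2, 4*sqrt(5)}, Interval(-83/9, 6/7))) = ProductSet({-5/9, 2/3, 5/4, 7/2, 4*sqrt(5)}, Interval(-83/9, 6/7))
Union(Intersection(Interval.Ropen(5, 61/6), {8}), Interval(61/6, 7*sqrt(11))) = Union({8}, Interval(61/6, 7*sqrt(11)))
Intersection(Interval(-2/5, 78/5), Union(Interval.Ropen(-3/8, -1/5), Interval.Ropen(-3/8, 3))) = Interval.Ropen(-3/8, 3)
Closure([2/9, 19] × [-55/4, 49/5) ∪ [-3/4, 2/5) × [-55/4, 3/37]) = ([-3/4, 2/5] × {-55/4}) ∪ ([-3/4, 2/5) × [-55/4, 3/37]) ∪ ([2/9, 19] × [-55/4, 49/5])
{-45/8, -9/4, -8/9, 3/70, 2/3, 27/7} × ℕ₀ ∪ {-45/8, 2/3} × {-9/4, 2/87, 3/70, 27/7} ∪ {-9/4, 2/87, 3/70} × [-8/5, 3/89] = ({-45/8, 2/3} × {-9/4, 2/87, 3/70, 27/7}) ∪ ({-45/8, -9/4, -8/9, 3/70, 2/3, 27/7} × ℕ₀) ∪ ({-9/4, 2/87, 3/70} × [-8/5, 3/89])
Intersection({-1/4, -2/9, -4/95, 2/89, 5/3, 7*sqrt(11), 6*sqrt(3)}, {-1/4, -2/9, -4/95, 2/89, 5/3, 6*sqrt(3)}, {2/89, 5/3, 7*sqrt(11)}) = {2/89, 5/3}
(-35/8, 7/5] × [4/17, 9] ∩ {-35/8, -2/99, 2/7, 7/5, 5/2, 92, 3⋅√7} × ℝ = {-2/99, 2/7, 7/5} × [4/17, 9]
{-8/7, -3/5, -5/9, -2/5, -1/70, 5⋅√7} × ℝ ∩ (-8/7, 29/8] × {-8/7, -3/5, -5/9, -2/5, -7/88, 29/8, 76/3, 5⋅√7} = {-3/5, -5/9, -2/5, -1/70} × {-8/7, -3/5, -5/9, -2/5, -7/88, 29/8, 76/3, 5⋅√7}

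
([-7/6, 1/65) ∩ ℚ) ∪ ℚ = ℚ ∪ (ℚ ∩ [-7/6, 1/65))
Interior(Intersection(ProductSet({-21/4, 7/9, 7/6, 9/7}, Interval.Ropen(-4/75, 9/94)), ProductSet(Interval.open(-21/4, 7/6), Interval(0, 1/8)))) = EmptySet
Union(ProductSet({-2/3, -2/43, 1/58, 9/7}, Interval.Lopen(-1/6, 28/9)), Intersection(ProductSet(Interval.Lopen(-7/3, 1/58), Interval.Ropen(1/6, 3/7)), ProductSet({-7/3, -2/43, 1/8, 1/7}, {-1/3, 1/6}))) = ProductSet({-2/3, -2/43, 1/58, 9/7}, Interval.Lopen(-1/6, 28/9))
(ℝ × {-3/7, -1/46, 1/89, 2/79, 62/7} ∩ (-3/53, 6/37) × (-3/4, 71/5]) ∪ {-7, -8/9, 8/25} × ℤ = ({-7, -8/9, 8/25} × ℤ) ∪ ((-3/53, 6/37) × {-3/7, -1/46, 1/89, 2/79, 62/7})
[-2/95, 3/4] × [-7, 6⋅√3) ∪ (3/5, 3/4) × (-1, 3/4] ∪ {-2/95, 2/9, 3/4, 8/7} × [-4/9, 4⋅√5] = ({-2/95, 2/9, 3/4, 8/7} × [-4/9, 4⋅√5]) ∪ ([-2/95, 3/4] × [-7, 6⋅√3))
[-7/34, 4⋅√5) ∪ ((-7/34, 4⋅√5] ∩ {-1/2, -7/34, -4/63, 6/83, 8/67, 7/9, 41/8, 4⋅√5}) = [-7/34, 4⋅√5]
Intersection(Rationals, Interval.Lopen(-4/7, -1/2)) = Intersection(Interval.Lopen(-4/7, -1/2), Rationals)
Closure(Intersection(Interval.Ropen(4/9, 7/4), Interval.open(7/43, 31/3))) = Interval(4/9, 7/4)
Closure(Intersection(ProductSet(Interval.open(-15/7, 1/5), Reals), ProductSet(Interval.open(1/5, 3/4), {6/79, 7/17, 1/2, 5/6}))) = EmptySet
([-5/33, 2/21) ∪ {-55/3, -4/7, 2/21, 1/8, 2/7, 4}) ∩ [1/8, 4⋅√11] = {1/8, 2/7, 4}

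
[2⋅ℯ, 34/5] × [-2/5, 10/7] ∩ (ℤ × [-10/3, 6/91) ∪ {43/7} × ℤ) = ({43/7} × {0, 1}) ∪ ({6} × [-2/5, 6/91))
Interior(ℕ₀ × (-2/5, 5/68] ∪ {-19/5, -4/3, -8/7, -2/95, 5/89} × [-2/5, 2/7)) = ∅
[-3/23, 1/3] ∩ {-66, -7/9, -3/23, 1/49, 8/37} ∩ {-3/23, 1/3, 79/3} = {-3/23}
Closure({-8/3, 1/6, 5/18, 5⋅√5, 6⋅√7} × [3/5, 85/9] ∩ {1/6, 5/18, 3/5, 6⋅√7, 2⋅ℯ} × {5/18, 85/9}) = {1/6, 5/18, 6⋅√7} × {85/9}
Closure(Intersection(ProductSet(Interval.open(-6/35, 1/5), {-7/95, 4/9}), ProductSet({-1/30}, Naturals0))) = EmptySet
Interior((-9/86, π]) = (-9/86, π)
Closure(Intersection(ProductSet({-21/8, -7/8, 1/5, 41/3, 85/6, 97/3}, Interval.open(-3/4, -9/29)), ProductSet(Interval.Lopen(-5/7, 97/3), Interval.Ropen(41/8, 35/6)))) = EmptySet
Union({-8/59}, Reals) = Reals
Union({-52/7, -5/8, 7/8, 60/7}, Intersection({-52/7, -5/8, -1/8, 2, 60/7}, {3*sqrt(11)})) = {-52/7, -5/8, 7/8, 60/7}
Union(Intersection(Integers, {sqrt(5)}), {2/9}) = {2/9}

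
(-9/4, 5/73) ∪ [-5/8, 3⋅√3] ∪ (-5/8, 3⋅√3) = (-9/4, 3⋅√3]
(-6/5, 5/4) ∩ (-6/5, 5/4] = (-6/5, 5/4)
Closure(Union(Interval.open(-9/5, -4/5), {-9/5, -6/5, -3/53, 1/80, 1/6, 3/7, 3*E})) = Union({-3/53, 1/80, 1/6, 3/7, 3*E}, Interval(-9/5, -4/5))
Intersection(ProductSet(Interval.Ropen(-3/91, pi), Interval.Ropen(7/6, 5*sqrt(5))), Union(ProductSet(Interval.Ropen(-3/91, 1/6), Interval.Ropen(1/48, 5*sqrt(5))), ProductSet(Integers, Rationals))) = Union(ProductSet(Interval.Ropen(-3/91, 1/6), Interval.Ropen(7/6, 5*sqrt(5))), ProductSet(Range(0, 4, 1), Intersection(Interval.Ropen(7/6, 5*sqrt(5)), Rationals)))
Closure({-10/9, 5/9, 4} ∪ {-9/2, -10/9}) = {-9/2, -10/9, 5/9, 4}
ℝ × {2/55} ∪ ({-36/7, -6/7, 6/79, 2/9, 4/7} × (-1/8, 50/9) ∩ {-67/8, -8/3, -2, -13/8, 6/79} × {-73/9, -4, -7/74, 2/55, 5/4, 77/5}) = (ℝ × {2/55}) ∪ ({6/79} × {-7/74, 2/55, 5/4})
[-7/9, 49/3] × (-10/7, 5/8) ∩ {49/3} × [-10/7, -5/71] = {49/3} × (-10/7, -5/71]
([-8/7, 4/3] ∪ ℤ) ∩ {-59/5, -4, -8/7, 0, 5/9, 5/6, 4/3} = {-4, -8/7, 0, 5/9, 5/6, 4/3}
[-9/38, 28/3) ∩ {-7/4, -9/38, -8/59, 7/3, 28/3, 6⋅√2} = {-9/38, -8/59, 7/3, 6⋅√2}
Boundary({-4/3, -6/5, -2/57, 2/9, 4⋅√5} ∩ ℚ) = {-4/3, -6/5, -2/57, 2/9}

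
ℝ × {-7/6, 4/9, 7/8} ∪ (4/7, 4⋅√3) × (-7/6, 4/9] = (ℝ × {-7/6, 4/9, 7/8}) ∪ ((4/7, 4⋅√3) × (-7/6, 4/9])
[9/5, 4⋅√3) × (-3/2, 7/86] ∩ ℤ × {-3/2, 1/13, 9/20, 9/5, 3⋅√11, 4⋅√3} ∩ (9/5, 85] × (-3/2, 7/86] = {2, 3, …, 6} × {1/13}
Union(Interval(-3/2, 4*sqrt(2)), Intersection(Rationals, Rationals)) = Union(Interval(-3/2, 4*sqrt(2)), Rationals)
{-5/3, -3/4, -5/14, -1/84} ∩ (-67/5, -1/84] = {-5/3, -3/4, -5/14, -1/84}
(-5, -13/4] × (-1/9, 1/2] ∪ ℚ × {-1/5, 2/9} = (ℚ × {-1/5, 2/9}) ∪ ((-5, -13/4] × (-1/9, 1/2])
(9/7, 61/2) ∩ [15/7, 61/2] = [15/7, 61/2)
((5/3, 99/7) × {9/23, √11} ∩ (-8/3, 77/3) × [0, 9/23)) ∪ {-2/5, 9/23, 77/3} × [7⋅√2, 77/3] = {-2/5, 9/23, 77/3} × [7⋅√2, 77/3]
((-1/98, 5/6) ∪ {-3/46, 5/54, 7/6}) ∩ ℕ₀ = {0}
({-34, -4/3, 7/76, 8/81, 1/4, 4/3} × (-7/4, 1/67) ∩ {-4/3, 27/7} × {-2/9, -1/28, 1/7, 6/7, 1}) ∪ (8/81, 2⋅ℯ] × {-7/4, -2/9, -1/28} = ({-4/3} × {-2/9, -1/28}) ∪ ((8/81, 2⋅ℯ] × {-7/4, -2/9, -1/28})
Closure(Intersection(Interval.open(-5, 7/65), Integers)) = Range(-4, 1, 1)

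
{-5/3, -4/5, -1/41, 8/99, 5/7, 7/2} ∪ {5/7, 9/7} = {-5/3, -4/5, -1/41, 8/99, 5/7, 9/7, 7/2}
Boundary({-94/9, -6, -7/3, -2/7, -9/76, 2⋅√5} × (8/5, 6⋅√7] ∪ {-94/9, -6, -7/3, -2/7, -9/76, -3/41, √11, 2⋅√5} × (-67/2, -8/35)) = ({-94/9, -6, -7/3, -2/7, -9/76, 2⋅√5} × [8/5, 6⋅√7]) ∪ ({-94/9, -6, -7/3, -2/7, -9/76, -3/41, √11, 2⋅√5} × [-67/2, -8/35])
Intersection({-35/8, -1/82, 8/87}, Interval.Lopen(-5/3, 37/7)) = {-1/82, 8/87}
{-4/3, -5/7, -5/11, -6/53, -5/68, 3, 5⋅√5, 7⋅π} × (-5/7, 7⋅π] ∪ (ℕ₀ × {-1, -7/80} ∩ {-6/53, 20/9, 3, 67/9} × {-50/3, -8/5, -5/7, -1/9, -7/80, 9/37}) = {-4/3, -5/7, -5/11, -6/53, -5/68, 3, 5⋅√5, 7⋅π} × (-5/7, 7⋅π]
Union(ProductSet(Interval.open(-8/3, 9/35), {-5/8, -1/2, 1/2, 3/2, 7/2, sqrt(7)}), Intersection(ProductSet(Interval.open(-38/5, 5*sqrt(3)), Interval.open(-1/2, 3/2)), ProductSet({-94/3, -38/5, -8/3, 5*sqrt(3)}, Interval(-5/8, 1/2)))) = Union(ProductSet({-8/3}, Interval.Lopen(-1/2, 1/2)), ProductSet(Interval.open(-8/3, 9/35), {-5/8, -1/2, 1/2, 3/2, 7/2, sqrt(7)}))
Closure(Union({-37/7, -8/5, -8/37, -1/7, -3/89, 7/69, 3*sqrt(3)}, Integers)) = Union({-37/7, -8/5, -8/37, -1/7, -3/89, 7/69, 3*sqrt(3)}, Integers)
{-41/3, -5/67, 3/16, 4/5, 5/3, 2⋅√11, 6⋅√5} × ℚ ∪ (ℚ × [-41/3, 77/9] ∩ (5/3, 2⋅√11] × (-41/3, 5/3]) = ((ℚ ∩ (5/3, 2⋅√11]) × (-41/3, 5/3]) ∪ ({-41/3, -5/67, 3/16, 4/5, 5/3, 2⋅√11, 6⋅√5} × ℚ)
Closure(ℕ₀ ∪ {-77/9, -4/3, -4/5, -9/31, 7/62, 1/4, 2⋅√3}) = {-77/9, -4/3, -4/5, -9/31, 7/62, 1/4, 2⋅√3} ∪ ℕ₀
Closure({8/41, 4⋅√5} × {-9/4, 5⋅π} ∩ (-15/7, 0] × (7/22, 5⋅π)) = ∅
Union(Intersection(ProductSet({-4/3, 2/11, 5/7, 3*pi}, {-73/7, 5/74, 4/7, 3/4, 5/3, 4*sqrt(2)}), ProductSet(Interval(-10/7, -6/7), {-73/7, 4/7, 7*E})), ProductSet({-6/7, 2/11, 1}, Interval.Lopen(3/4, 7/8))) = Union(ProductSet({-4/3}, {-73/7, 4/7}), ProductSet({-6/7, 2/11, 1}, Interval.Lopen(3/4, 7/8)))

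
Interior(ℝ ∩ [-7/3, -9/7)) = (-7/3, -9/7)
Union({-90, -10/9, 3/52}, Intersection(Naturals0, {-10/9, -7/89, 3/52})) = {-90, -10/9, 3/52}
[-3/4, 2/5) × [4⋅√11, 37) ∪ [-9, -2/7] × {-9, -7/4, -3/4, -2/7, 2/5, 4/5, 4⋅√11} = ([-3/4, 2/5) × [4⋅√11, 37)) ∪ ([-9, -2/7] × {-9, -7/4, -3/4, -2/7, 2/5, 4/5, 4⋅√11})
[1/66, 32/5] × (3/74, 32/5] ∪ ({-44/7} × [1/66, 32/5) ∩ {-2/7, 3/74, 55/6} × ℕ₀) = [1/66, 32/5] × (3/74, 32/5]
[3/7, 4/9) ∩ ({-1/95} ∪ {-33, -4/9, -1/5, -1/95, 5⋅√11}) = ∅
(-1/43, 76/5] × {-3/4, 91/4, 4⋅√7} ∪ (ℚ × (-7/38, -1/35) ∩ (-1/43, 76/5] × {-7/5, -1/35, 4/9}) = (-1/43, 76/5] × {-3/4, 91/4, 4⋅√7}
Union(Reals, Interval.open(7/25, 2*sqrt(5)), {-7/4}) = Interval(-oo, oo)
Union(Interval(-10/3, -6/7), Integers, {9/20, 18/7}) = Union({9/20, 18/7}, Integers, Interval(-10/3, -6/7))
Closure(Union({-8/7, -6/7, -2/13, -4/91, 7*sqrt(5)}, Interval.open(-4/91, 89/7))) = Union({-8/7, -6/7, -2/13, 7*sqrt(5)}, Interval(-4/91, 89/7))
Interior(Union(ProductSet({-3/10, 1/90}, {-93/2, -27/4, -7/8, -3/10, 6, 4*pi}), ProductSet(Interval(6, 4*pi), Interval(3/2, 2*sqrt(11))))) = ProductSet(Interval.open(6, 4*pi), Interval.open(3/2, 2*sqrt(11)))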